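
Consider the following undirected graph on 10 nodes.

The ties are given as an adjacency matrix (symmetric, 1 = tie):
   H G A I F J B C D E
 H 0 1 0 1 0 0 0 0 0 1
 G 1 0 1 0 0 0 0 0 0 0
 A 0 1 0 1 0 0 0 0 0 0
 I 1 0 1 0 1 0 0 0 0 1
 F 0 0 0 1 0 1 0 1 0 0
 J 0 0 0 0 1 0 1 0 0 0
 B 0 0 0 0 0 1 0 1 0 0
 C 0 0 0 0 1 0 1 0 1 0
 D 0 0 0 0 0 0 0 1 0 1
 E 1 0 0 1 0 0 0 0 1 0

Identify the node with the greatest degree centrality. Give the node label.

Degrees — A:2, B:2, C:3, D:2, E:3, F:3, G:2, H:3, I:4, J:2.
The maximum is 4, attained only by I.

I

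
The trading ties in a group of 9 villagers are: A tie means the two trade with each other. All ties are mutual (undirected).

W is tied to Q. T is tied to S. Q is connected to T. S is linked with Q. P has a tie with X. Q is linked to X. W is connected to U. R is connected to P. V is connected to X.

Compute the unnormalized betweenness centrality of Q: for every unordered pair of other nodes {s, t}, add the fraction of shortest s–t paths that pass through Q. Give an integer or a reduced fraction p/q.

20

Pairs whose geodesics pass through Q — P–T: 1; P–U: 1; P–S: 1; P–W: 1; X–T: 1; X–U: 1; X–S: 1; X–W: 1; T–U: 1; T–R: 1; T–W: 1; T–V: 1; U–R: 1; U–S: 1 … (+6 more pairs).
All other pairs contribute 0.
Summing the contributions gives betweenness(Q) = 20.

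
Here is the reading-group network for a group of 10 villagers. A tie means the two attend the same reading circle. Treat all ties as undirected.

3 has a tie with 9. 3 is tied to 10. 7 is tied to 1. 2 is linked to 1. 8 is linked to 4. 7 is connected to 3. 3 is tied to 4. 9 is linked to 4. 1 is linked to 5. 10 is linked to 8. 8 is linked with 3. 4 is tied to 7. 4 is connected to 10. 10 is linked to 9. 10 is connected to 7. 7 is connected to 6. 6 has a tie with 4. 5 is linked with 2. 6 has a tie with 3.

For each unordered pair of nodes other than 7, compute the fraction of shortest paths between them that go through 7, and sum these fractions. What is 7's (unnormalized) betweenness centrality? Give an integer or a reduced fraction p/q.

Pairs whose geodesics pass through 7 — 8–5: 3/3; 8–2: 3/3; 8–1: 3/3; 3–5: 1; 3–2: 1; 3–1: 1; 6–10: 1/3; 6–5: 1; 6–2: 1; 6–1: 1; 10–5: 1; 10–2: 1; 10–1: 1; 4–5: 1 … (+5 more pairs).
All other pairs contribute 0.
Summing the contributions gives betweenness(7) = 55/3.

55/3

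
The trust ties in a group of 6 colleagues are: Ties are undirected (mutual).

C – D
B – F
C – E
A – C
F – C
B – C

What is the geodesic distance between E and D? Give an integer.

One shortest route is E – C – D, which uses 2 edges, and E and D are not directly tied, so nothing shorter exists. So d(E,D) = 2.

2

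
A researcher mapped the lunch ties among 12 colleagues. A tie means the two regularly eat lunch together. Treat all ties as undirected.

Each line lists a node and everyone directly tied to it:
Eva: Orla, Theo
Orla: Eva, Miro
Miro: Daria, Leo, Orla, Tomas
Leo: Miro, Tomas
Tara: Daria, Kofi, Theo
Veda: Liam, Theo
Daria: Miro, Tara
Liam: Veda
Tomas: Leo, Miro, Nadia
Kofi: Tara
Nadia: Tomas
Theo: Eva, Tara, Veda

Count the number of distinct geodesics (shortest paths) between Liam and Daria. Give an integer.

1

The shortest distance is 4, and the only length-4 path is Liam–Veda–Theo–Tara–Daria. So there is exactly 1 shortest path.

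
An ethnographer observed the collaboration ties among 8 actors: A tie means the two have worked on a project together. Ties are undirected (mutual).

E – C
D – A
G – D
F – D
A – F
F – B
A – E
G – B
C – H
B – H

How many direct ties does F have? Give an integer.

F is directly tied to A, B, and D. That is 3 neighbors, so the degree of F is 3.

3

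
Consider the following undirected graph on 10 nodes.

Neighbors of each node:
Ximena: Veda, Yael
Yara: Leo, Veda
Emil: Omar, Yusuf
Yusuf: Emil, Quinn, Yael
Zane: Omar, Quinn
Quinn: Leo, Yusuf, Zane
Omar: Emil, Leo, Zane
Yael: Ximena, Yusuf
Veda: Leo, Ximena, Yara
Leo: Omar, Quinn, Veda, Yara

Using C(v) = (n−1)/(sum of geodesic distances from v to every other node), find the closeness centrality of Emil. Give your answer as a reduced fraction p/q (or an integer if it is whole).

9/19

Distances from Emil: Leo:2, Omar:1, Quinn:2, Veda:3, Ximena:3, Yael:2, Yara:3, Yusuf:1, Zane:2. Sum = 19.
n = 10, so closeness = 9/19.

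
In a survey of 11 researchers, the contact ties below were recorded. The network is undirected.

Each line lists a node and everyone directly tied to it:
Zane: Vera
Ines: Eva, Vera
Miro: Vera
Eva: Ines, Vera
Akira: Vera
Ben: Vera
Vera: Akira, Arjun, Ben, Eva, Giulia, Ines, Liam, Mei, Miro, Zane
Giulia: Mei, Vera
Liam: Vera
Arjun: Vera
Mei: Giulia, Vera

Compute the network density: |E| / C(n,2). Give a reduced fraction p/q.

12/55

There are 12 edges and 11 nodes, so the maximum possible is C(11,2) = 55.
Density = 12/55.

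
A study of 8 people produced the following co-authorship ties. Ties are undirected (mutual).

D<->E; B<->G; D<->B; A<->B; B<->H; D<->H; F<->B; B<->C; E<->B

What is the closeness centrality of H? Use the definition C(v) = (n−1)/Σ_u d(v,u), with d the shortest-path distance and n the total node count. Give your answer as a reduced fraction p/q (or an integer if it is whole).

Distances from H: A:2, B:1, C:2, D:1, E:2, F:2, G:2. Sum = 12.
n = 8, so closeness = 7/12.

7/12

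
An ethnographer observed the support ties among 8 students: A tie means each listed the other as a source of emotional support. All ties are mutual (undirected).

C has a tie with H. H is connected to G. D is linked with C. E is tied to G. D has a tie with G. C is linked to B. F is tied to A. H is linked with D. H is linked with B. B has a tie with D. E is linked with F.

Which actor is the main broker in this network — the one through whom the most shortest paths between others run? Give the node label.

Unnormalized betweenness of each node: A:0, B:0, C:0, D:4, E:10, F:6, G:12, H:4.
G has the largest value, 12, making it the main broker — the node through which the most shortest paths run.

G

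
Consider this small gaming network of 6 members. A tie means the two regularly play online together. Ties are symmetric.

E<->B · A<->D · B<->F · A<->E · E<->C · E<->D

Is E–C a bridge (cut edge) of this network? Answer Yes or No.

Without the E–C edge there is no alternate route between E and C, so the network disconnects. It is a bridge.

Yes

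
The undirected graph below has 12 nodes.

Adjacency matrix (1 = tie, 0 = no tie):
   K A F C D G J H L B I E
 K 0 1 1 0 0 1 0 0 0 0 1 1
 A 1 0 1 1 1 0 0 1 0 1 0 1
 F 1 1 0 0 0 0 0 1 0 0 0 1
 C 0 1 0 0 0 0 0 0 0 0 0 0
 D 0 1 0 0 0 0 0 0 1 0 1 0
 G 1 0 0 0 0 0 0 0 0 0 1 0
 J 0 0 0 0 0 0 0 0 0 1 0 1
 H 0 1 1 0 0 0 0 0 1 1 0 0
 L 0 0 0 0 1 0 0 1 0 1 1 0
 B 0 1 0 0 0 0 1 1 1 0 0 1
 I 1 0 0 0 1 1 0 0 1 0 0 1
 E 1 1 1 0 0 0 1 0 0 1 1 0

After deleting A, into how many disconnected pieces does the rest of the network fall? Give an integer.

Without A, the remaining ties split the others into: {B, D, E, F, G, H, I, J, K, L}; {C}.
That's 2 separate components.

2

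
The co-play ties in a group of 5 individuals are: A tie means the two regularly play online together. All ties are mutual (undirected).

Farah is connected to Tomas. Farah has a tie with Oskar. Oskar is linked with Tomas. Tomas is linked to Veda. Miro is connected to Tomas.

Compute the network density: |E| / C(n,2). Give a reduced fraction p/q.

1/2

There are 5 edges and 5 nodes, so the maximum possible is C(5,2) = 10.
Density = 5/10 = 1/2.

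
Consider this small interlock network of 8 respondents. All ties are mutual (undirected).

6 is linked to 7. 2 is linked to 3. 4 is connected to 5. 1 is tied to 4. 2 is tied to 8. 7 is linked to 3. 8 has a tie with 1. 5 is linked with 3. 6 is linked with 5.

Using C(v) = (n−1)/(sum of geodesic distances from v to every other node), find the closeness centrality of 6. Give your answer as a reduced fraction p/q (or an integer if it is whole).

7/16

Distances from 6: 1:3, 2:3, 3:2, 4:2, 5:1, 7:1, 8:4. Sum = 16.
n = 8, so closeness = 7/16.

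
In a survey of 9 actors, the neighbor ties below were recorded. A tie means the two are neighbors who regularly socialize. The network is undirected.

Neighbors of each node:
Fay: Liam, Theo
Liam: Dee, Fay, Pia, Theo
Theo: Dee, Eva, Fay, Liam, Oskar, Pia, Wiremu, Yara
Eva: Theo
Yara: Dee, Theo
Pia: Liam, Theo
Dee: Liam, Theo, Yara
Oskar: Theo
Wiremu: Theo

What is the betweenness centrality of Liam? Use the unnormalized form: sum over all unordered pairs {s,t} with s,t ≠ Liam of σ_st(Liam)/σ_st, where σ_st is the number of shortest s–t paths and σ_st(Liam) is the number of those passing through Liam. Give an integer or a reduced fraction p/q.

Pairs whose geodesics pass through Liam — Fay–Pia: 1/2; Fay–Dee: 1/2; Pia–Dee: 1/2.
All other pairs contribute 0.
Summing the contributions gives betweenness(Liam) = 3/2.

3/2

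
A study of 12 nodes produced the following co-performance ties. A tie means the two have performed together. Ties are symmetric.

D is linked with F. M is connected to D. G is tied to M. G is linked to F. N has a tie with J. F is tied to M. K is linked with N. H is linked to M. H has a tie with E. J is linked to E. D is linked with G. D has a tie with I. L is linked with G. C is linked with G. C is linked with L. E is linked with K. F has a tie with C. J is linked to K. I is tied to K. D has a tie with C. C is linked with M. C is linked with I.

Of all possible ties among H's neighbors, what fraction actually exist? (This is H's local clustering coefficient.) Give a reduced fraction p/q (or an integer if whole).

H's neighbors: E and M (k = 2).
Possible neighbor pairs: C(2,2) = 1. Edges among them: none → e = 0.
Clustering(H) = 0/1.

0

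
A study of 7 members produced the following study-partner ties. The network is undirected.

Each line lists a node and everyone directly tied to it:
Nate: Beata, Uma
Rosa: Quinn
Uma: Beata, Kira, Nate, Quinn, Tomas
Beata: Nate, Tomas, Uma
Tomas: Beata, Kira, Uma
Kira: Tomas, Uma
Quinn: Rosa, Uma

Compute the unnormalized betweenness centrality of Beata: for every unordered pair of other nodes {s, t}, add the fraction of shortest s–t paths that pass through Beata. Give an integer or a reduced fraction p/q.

1/2

Pairs whose geodesics pass through Beata — Nate–Tomas: 1/2.
All other pairs contribute 0.
Summing the contributions gives betweenness(Beata) = 1/2.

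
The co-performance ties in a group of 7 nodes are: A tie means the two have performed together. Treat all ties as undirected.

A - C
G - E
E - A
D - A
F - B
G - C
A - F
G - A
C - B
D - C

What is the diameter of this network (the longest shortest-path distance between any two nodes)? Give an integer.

3

Eccentricity of each node (its greatest distance to any other): A:2, B:3, C:2, D:2, E:3, F:2, G:2.
The maximum eccentricity is 3, realized for instance by the pair B–E via B – F – A – E. So the diameter is 3.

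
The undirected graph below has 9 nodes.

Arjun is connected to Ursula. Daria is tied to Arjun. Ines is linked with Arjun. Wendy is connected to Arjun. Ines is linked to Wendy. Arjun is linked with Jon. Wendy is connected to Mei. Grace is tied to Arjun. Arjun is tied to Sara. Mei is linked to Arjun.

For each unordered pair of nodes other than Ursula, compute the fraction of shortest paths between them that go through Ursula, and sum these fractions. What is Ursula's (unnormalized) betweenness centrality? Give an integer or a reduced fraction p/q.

0

No shortest path between any pair of other nodes passes through Ursula.
Summing the contributions gives betweenness(Ursula) = 0.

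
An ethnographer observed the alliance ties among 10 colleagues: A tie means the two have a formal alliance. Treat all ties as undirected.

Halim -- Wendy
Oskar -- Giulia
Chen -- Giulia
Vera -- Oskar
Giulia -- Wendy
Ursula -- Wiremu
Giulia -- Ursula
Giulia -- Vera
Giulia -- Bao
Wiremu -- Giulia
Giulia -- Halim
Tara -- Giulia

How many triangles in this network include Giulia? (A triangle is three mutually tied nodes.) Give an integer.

Giulia's neighbors: Bao, Chen, Halim, Oskar, Tara, Ursula, Vera, Wendy, and Wiremu.
Neighbor pairs that are themselves tied: Giulia–Halim–Wendy; Giulia–Oskar–Vera; Giulia–Ursula–Wiremu. Each forms one triangle with Giulia, for 3 in total.

3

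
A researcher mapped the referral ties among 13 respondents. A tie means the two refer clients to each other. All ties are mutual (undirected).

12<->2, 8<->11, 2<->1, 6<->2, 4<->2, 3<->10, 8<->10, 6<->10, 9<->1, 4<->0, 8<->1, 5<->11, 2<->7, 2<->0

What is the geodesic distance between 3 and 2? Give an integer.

One shortest route is 3 – 10 – 6 – 2, which uses 3 edges, and at distance 2 from 3 we only reach {6, 8}, which does not include 2. So d(3,2) = 3.

3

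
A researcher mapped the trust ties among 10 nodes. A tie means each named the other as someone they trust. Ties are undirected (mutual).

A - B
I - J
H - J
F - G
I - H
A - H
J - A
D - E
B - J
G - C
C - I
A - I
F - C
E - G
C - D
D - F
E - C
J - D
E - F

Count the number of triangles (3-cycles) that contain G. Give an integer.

3

G's neighbors: C, E, and F.
Neighbor pairs that are themselves tied: G–C–E; G–C–F; G–E–F. Each forms one triangle with G, for 3 in total.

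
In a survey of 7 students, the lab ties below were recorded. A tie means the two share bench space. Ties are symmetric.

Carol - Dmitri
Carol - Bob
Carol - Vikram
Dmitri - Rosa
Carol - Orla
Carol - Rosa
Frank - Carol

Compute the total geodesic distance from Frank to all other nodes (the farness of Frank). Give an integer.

Distances from Frank: Bob:2, Carol:1, Dmitri:2, Orla:2, Rosa:2, Vikram:2.
Sum = 2 + 1 + 2 + 2 + 2 + 2 = 11.

11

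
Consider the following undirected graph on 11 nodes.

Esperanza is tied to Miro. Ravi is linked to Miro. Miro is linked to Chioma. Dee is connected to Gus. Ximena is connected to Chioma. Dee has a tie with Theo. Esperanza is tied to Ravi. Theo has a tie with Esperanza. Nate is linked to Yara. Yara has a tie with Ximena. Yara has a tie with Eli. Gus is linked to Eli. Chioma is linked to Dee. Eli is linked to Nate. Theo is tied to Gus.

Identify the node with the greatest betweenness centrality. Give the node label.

Chioma

Unnormalized betweenness of each node: Chioma:38/3, Dee:29/6, Eli:8, Esperanza:35/6, Gus:32/3, Miro:13/2, Nate:0, Ravi:0, Theo:25/3, Ximena:22/3, Yara:35/6.
Chioma has the largest value, 38/3, making it the main broker — the node through which the most shortest paths run.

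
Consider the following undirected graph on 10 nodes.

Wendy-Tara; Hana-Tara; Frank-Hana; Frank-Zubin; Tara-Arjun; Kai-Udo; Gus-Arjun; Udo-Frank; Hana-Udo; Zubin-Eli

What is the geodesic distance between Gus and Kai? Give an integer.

5

One shortest route is Gus – Arjun – Tara – Hana – Udo – Kai, which uses 5 edges, and at distance 4 from Gus we only reach {Frank, Udo}, which does not include Kai. So d(Gus,Kai) = 5.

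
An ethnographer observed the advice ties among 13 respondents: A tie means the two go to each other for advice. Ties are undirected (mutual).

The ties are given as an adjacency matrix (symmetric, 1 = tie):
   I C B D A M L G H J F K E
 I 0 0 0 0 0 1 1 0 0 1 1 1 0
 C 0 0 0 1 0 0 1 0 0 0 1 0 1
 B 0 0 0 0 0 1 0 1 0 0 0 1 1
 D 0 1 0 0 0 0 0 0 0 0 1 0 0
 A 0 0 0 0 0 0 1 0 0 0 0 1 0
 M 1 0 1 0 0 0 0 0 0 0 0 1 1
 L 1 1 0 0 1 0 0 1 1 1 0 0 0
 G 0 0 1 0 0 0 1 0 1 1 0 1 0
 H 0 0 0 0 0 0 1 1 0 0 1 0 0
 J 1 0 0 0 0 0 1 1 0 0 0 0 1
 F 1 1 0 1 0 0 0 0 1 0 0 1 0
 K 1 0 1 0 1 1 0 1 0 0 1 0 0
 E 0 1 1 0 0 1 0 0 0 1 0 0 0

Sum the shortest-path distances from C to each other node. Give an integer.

20

Distances from C: A:2, B:2, D:1, E:1, F:1, G:2, H:2, I:2, J:2, K:2, L:1, M:2.
Sum = 2 + 2 + 1 + 1 + 1 + 2 + 2 + 2 + 2 + 2 + 1 + 2 = 20.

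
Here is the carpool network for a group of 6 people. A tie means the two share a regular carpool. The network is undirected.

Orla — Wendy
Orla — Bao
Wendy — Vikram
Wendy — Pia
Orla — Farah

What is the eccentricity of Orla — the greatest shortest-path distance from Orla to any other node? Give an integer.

Distances from Orla: Bao:1, Farah:1, Pia:2, Vikram:2, Wendy:1.
The largest is 2 (to Vikram and Pia), so the eccentricity of Orla is 2.

2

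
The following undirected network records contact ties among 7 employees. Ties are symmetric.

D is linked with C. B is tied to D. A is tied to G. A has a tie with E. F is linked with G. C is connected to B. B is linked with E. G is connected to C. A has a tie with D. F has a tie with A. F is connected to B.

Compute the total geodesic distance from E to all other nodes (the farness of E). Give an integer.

10

Distances from E: A:1, B:1, C:2, D:2, F:2, G:2.
Sum = 1 + 1 + 2 + 2 + 2 + 2 = 10.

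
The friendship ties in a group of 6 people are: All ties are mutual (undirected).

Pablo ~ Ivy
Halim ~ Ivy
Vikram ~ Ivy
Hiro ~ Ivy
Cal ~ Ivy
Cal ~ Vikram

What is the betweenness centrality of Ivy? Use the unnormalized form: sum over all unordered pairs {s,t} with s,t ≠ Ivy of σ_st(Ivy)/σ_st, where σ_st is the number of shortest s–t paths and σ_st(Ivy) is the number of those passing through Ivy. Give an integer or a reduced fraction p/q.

9

Pairs whose geodesics pass through Ivy — Pablo–Cal: 1; Pablo–Hiro: 1; Pablo–Vikram: 1; Pablo–Halim: 1; Cal–Hiro: 1; Cal–Halim: 1; Hiro–Vikram: 1; Hiro–Halim: 1; Vikram–Halim: 1.
All other pairs contribute 0.
Summing the contributions gives betweenness(Ivy) = 9.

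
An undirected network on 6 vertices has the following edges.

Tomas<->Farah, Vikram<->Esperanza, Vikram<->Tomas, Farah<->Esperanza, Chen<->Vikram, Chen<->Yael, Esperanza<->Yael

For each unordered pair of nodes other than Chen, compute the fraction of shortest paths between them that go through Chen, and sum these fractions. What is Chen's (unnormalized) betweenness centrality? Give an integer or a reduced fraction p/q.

5/6

Pairs whose geodesics pass through Chen — Tomas–Yael: 1/3; Yael–Vikram: 1/2.
All other pairs contribute 0.
Summing the contributions gives betweenness(Chen) = 5/6.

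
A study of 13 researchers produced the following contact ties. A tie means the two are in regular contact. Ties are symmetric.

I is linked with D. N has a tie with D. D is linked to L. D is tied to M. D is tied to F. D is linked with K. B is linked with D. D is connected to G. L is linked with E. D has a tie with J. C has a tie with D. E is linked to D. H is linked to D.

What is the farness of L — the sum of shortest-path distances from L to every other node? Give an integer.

22

Distances from L: B:2, C:2, D:1, E:1, F:2, G:2, H:2, I:2, J:2, K:2, M:2, N:2.
Sum = 2 + 2 + 1 + 1 + 2 + 2 + 2 + 2 + 2 + 2 + 2 + 2 = 22.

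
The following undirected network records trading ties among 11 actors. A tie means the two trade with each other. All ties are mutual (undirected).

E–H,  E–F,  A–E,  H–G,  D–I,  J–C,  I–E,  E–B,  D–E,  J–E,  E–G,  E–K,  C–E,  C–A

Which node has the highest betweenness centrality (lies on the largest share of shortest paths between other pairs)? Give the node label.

Unnormalized betweenness of each node: A:0, B:0, C:1/2, D:0, E:81/2, F:0, G:0, H:0, I:0, J:0, K:0.
E has the largest value, 81/2, making it the main broker — the node through which the most shortest paths run.

E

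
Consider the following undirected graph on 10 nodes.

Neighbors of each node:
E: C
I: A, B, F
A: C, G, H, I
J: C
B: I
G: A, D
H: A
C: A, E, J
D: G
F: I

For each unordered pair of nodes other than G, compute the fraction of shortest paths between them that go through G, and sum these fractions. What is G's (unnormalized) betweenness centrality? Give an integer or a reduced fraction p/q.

Pairs whose geodesics pass through G — E–D: 1; J–D: 1; D–B: 1; D–C: 1; D–I: 1; D–A: 1; D–H: 1; D–F: 1.
All other pairs contribute 0.
Summing the contributions gives betweenness(G) = 8.

8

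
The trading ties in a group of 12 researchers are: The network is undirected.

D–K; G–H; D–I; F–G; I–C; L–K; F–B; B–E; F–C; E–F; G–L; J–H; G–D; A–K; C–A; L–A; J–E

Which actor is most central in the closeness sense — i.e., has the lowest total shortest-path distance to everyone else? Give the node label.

G

Farness (sum of distances to all others) for each node — A:24, B:27, C:21, D:22, E:25, F:19, G:18, H:25, I:26, J:29, K:27, L:23.
The smallest farness is 18, for G, so G has the highest closeness.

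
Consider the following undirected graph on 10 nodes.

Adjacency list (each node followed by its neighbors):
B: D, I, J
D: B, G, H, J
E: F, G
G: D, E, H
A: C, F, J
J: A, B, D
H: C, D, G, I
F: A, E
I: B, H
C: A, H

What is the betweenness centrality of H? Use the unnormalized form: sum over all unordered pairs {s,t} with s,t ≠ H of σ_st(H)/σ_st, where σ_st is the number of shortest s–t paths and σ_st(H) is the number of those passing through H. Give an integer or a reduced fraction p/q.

49/6

Pairs whose geodesics pass through H — I–D: 1/2; I–G: 1; I–E: 1; I–F: 2/3; I–A: 1/2; I–C: 1; B–C: 2/3; D–C: 1; G–A: 1/3; G–C: 1; E–C: 1/2.
All other pairs contribute 0.
Summing the contributions gives betweenness(H) = 49/6.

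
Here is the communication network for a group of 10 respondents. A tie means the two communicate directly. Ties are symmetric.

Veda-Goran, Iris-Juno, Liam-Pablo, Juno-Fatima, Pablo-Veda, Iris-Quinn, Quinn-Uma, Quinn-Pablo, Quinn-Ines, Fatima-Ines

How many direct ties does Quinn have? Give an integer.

4

Quinn is directly tied to Ines, Iris, Pablo, and Uma. That is 4 neighbors, so the degree of Quinn is 4.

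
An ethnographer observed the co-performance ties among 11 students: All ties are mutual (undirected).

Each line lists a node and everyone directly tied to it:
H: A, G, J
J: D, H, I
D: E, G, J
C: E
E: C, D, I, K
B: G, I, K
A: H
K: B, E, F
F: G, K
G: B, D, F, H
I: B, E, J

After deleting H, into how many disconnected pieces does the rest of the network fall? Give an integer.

2

Without H, the remaining ties split the others into: {B, C, D, E, F, G, I, J, K}; {A}.
That's 2 separate components.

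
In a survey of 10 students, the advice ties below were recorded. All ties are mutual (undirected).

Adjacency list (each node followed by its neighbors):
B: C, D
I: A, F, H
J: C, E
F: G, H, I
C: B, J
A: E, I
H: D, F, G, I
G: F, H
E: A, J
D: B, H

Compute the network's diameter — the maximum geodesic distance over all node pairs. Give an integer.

5

Eccentricity of each node (its greatest distance to any other): A:4, B:4, C:4, D:4, E:4, F:4, G:5, H:4, I:4, J:5.
The maximum eccentricity is 5, realized for instance by the pair J–G via J – C – B – D – H – G. So the diameter is 5.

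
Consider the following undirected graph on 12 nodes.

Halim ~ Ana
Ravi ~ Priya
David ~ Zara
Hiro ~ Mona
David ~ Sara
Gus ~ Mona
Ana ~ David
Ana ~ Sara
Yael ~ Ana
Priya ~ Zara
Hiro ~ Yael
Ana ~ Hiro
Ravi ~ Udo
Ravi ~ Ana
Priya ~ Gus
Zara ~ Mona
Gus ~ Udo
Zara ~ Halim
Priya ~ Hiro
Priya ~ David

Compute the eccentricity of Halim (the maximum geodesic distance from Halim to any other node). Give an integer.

Distances from Halim: Ana:1, David:2, Gus:3, Hiro:2, Mona:2, Priya:2, Ravi:2, Sara:2, Udo:3, Yael:2, Zara:1.
The largest is 3 (to Gus and Udo), so the eccentricity of Halim is 3.

3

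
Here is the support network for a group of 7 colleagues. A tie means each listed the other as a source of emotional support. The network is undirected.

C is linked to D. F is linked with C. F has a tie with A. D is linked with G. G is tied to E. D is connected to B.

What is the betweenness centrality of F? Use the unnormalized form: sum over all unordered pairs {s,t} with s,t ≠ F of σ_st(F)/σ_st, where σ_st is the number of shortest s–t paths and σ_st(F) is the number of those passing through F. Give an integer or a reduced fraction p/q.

5

Pairs whose geodesics pass through F — E–A: 1; G–A: 1; A–C: 1; A–B: 1; A–D: 1.
All other pairs contribute 0.
Summing the contributions gives betweenness(F) = 5.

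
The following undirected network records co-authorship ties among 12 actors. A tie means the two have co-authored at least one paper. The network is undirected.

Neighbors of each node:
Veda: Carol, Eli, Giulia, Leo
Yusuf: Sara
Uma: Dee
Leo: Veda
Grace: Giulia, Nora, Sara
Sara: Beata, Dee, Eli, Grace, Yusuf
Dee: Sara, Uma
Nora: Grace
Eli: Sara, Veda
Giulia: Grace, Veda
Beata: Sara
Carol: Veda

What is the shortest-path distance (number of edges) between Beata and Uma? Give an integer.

3

One shortest route is Beata – Sara – Dee – Uma, which uses 3 edges, and at distance 2 from Beata we only reach {Dee, Eli, Grace, Yusuf}, which does not include Uma. So d(Beata,Uma) = 3.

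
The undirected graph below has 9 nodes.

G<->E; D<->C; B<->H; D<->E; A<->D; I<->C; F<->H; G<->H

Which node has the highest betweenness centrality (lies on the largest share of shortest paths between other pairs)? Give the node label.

D

Unnormalized betweenness of each node: A:0, B:0, C:7, D:17, E:16, F:0, G:15, H:13, I:0.
D has the largest value, 17, making it the main broker — the node through which the most shortest paths run.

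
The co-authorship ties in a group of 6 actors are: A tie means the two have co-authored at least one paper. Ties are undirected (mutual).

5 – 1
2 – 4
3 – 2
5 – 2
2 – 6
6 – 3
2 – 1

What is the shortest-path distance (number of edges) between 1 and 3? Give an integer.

One shortest route is 1 – 2 – 3, which uses 2 edges, and 1 and 3 are not directly tied, so nothing shorter exists. So d(1,3) = 2.

2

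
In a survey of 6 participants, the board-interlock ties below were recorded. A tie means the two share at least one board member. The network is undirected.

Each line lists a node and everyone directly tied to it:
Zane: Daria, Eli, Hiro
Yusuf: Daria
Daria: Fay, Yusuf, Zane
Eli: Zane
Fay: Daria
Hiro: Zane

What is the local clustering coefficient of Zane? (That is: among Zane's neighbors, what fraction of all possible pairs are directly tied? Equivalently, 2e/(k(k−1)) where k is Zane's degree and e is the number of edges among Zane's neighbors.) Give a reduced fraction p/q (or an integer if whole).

Zane's neighbors: Daria, Eli, and Hiro (k = 3).
Possible neighbor pairs: C(3,2) = 3. Edges among them: none → e = 0.
Clustering(Zane) = 0/3 = 0.

0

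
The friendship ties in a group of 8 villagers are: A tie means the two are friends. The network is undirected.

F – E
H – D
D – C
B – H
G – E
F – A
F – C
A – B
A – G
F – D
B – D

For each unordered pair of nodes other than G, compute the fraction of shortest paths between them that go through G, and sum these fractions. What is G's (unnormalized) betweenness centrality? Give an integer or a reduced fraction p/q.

5/6

Pairs whose geodesics pass through G — B–E: 1/3; A–E: 1/2.
All other pairs contribute 0.
Summing the contributions gives betweenness(G) = 5/6.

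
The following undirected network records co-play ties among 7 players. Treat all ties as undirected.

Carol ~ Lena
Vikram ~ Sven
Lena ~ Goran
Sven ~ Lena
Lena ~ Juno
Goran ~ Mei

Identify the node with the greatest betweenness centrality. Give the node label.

Lena

Unnormalized betweenness of each node: Carol:0, Goran:5, Juno:0, Lena:13, Mei:0, Sven:5, Vikram:0.
Lena has the largest value, 13, making it the main broker — the node through which the most shortest paths run.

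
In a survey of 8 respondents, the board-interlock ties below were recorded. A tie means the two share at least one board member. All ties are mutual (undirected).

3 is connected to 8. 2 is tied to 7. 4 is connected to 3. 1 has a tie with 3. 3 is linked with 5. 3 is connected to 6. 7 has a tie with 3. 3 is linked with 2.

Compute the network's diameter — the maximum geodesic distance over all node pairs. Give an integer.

2

Eccentricity of each node (its greatest distance to any other): 1:2, 2:2, 3:1, 4:2, 5:2, 6:2, 7:2, 8:2.
The maximum eccentricity is 2, realized for instance by the pair 4–2 via 4 – 3 – 2. So the diameter is 2.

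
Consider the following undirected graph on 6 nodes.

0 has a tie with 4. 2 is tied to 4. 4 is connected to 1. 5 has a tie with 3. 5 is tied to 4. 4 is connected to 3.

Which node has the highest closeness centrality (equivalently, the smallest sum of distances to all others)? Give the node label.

4

Farness (sum of distances to all others) for each node — 0:9, 1:9, 2:9, 3:8, 4:5, 5:8.
The smallest farness is 5, for 4, so 4 has the highest closeness.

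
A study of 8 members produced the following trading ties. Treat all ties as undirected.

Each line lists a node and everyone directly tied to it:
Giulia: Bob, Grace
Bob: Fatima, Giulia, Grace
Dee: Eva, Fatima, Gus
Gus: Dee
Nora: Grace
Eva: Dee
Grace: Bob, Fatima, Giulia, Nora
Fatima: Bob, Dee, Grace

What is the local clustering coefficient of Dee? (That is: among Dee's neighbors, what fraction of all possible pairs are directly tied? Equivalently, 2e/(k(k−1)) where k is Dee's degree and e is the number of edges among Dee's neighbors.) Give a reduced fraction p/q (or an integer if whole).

Dee's neighbors: Eva, Fatima, and Gus (k = 3).
Possible neighbor pairs: C(3,2) = 3. Edges among them: none → e = 0.
Clustering(Dee) = 0/3 = 0.

0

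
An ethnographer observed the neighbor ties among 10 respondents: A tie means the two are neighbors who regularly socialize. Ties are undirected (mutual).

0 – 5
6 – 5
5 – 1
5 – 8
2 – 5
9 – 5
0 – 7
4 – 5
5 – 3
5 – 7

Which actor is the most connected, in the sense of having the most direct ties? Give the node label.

5

Degrees — 0:2, 1:1, 2:1, 3:1, 4:1, 5:9, 6:1, 7:2, 8:1, 9:1.
The maximum is 9, attained only by 5.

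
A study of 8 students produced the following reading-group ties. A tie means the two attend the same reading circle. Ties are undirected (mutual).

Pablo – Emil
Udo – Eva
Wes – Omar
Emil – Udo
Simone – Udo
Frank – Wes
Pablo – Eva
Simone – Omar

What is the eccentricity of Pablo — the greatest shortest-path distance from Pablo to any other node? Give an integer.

Distances from Pablo: Emil:1, Eva:1, Frank:6, Omar:4, Simone:3, Udo:2, Wes:5.
The largest is 6 (to Frank), so the eccentricity of Pablo is 6.

6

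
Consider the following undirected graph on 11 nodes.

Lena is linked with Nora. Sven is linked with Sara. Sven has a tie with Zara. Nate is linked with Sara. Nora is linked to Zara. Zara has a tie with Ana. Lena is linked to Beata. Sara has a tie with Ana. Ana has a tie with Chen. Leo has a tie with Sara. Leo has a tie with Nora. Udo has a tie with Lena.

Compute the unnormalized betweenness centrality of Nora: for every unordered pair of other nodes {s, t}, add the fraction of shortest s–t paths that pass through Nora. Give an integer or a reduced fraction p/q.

Pairs whose geodesics pass through Nora — Udo–Chen: 1; Udo–Ana: 1; Udo–Sven: 1; Udo–Sara: 1; Udo–Leo: 1; Udo–Zara: 1; Udo–Nate: 1; Beata–Chen: 1; Beata–Ana: 1; Beata–Sven: 1; Beata–Sara: 1; Beata–Leo: 1; Beata–Zara: 1; Beata–Nate: 1 … (+8 more pairs).
All other pairs contribute 0.
Summing the contributions gives betweenness(Nora) = 22.

22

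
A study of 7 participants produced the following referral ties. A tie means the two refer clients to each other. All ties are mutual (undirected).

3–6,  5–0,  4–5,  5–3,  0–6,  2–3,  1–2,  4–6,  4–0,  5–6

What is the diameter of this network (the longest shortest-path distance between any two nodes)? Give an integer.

4

Eccentricity of each node (its greatest distance to any other): 0:4, 1:4, 2:3, 3:2, 4:4, 5:3, 6:3.
The maximum eccentricity is 4, realized for instance by the pair 0–1 via 0 – 6 – 3 – 2 – 1. So the diameter is 4.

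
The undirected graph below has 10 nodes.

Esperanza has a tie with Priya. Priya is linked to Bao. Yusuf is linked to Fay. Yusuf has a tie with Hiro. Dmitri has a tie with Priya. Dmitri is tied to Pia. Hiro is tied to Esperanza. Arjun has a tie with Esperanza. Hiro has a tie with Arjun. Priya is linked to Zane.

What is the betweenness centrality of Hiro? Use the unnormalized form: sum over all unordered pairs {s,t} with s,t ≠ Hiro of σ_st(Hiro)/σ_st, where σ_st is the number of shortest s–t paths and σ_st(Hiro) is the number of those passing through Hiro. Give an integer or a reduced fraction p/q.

14

Pairs whose geodesics pass through Hiro — Priya–Fay: 1; Priya–Yusuf: 1; Zane–Fay: 1; Zane–Yusuf: 1; Fay–Bao: 1; Fay–Dmitri: 1; Fay–Esperanza: 1; Fay–Arjun: 1; Fay–Pia: 1; Bao–Yusuf: 1; Dmitri–Yusuf: 1; Esperanza–Yusuf: 1; Arjun–Yusuf: 1; Yusuf–Pia: 1.
All other pairs contribute 0.
Summing the contributions gives betweenness(Hiro) = 14.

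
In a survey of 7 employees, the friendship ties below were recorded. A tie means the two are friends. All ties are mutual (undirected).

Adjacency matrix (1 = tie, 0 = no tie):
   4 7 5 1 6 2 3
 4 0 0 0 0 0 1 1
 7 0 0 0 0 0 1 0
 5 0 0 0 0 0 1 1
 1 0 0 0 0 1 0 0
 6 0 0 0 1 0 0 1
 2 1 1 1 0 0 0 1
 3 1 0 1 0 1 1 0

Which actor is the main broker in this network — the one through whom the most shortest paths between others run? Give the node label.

Unnormalized betweenness of each node: 1:0, 2:11/2, 3:17/2, 4:0, 5:0, 6:5, 7:0.
3 has the largest value, 17/2, making it the main broker — the node through which the most shortest paths run.

3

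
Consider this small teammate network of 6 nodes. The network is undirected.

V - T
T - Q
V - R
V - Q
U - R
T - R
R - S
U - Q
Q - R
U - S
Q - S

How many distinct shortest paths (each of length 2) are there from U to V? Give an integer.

2

The shortest distance is 2. The length-2 paths are: U–Q–V; U–R–V.
That gives 2 distinct shortest paths.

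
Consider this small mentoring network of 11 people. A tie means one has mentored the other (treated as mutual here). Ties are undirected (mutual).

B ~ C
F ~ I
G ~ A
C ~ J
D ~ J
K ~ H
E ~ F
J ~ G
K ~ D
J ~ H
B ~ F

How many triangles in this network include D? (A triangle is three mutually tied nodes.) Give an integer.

D's neighbors are J and K, but none of them are tied to each other, so no triangle contains D.

0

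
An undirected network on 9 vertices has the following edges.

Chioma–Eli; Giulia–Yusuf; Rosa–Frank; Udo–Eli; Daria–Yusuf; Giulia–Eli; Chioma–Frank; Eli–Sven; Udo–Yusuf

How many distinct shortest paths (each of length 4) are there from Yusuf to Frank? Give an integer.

The shortest distance is 4. The length-4 paths are: Yusuf–Udo–Eli–Chioma–Frank; Yusuf–Giulia–Eli–Chioma–Frank.
That gives 2 distinct shortest paths.

2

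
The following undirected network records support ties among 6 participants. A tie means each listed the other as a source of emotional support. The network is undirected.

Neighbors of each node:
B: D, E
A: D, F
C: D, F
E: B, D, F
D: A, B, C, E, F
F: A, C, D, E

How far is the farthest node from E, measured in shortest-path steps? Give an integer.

Distances from E: A:2, B:1, C:2, D:1, F:1.
The largest is 2 (to C and A), so the eccentricity of E is 2.

2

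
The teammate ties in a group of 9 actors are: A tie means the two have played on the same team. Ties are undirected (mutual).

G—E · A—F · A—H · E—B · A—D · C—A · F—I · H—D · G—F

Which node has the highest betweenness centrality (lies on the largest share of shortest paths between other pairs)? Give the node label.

F

Unnormalized betweenness of each node: A:17, B:0, C:0, D:0, E:7, F:19, G:12, H:0, I:0.
F has the largest value, 19, making it the main broker — the node through which the most shortest paths run.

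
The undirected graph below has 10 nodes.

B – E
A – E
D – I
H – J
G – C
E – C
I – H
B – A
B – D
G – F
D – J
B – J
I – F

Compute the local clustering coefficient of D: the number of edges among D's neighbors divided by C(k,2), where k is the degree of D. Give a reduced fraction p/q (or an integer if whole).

1/3

D's neighbors: B, I, and J (k = 3).
Possible neighbor pairs: C(3,2) = 3. Edges among them: B–J → e = 1.
Clustering(D) = 1/3.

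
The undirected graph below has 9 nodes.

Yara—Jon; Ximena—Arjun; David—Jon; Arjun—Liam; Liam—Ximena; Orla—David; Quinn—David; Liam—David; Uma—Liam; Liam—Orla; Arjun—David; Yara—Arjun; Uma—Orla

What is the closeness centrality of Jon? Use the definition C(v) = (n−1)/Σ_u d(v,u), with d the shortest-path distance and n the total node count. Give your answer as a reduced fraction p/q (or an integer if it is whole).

Distances from Jon: Arjun:2, David:1, Liam:2, Orla:2, Quinn:2, Uma:3, Ximena:3, Yara:1. Sum = 16.
n = 9, so closeness = 8/16 = 1/2.

1/2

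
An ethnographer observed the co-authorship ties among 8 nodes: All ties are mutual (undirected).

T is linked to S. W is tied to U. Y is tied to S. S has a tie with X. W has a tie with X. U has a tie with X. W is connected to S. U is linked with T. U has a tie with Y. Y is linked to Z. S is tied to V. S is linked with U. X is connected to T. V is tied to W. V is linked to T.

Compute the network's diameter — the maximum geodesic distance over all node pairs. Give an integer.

Eccentricity of each node (its greatest distance to any other): S:2, T:3, U:2, V:3, W:3, X:3, Y:2, Z:3.
The maximum eccentricity is 3, realized for instance by the pair Z–W via Z – Y – U – W. So the diameter is 3.

3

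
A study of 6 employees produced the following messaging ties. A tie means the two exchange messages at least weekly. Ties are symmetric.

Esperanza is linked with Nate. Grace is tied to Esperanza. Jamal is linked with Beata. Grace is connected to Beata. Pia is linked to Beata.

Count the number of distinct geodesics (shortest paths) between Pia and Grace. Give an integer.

The shortest distance is 2, and the only length-2 path is Pia–Beata–Grace. So there is exactly 1 shortest path.

1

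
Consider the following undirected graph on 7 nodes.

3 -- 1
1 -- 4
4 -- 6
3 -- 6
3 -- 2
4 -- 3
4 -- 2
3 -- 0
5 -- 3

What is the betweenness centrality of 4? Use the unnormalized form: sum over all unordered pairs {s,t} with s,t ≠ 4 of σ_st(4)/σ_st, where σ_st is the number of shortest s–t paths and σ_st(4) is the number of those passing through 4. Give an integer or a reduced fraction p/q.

3/2

Pairs whose geodesics pass through 4 — 1–6: 1/2; 1–2: 1/2; 6–2: 1/2.
All other pairs contribute 0.
Summing the contributions gives betweenness(4) = 3/2.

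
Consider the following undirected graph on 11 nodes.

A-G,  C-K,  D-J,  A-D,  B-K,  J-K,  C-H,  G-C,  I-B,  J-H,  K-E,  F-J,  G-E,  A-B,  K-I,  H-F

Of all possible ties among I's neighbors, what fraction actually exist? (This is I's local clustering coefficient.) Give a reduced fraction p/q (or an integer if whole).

1

I's neighbors: B and K (k = 2).
Possible neighbor pairs: C(2,2) = 1. Edges among them: B–K → e = 1.
Clustering(I) = 1/1.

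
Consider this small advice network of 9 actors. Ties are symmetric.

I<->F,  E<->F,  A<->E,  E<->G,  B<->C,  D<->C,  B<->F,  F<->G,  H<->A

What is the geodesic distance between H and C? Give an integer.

5

One shortest route is H – A – E – F – B – C, which uses 5 edges, and at distance 4 from H we only reach {B, I}, which does not include C. So d(H,C) = 5.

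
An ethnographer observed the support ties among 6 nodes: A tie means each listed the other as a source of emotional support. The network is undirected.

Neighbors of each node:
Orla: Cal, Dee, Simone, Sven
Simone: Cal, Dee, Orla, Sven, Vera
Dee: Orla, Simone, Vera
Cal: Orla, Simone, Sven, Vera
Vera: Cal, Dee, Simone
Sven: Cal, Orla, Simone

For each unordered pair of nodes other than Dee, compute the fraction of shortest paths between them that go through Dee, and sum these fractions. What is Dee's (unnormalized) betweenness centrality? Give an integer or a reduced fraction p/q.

1/3

Pairs whose geodesics pass through Dee — Vera–Orla: 1/3.
All other pairs contribute 0.
Summing the contributions gives betweenness(Dee) = 1/3.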